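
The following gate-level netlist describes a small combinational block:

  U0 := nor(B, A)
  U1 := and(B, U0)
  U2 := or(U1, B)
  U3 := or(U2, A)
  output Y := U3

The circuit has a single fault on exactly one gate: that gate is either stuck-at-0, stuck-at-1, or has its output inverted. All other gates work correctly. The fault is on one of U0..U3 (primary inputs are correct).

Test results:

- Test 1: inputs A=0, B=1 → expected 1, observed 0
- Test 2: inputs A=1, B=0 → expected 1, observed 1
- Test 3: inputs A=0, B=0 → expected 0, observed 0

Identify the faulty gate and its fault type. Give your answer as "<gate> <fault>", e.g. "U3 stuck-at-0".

Fault-free values for test 1 (A=0, B=1): U0=0, U1=0, U2=1, U3=1, giving Y=1. Observed 0.
Test 1: faults giving observed 0 are {U2 stuck-at-0, U2 inverted output, U3 stuck-at-0, U3 inverted output}.
Test 2 (A=1, B=0): fault-free U0=0, U1=0, U2=0, U3=1 → 1; observed 1. Eliminates U3 stuck-at-0, U3 inverted output.
Test 3 (A=0, B=0): fault-free U0=1, U1=0, U2=0, U3=0 → 0; observed 0. Eliminates U2 inverted output.
Only U2 stuck-at-0 is consistent with every test.

U2 stuck-at-0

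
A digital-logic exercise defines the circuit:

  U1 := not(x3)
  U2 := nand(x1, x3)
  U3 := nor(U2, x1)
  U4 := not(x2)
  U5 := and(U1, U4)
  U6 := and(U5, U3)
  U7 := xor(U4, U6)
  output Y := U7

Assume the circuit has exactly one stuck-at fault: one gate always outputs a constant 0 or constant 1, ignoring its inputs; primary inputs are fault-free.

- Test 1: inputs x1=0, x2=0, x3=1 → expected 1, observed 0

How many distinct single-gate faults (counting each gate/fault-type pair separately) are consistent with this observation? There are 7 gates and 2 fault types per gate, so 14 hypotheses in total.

Fault-free: U1=0, U2=1, U3=0, U4=1, U5=0, U6=0, U7=1 → 1. Observed 0.
  U1 stuck-at-0: output 1 ✗
  U1 stuck-at-1: output 1 ✗
  U2 stuck-at-0: output 1 ✗
  U2 stuck-at-1: output 1 ✗
  U3 stuck-at-0: output 1 ✗
  U3 stuck-at-1: output 1 ✗
  U4 stuck-at-0: output 0 ✓
  U4 stuck-at-1: output 1 ✗
  U5 stuck-at-0: output 1 ✗
  U5 stuck-at-1: output 1 ✗
  U6 stuck-at-0: output 1 ✗
  U6 stuck-at-1: output 0 ✓
  U7 stuck-at-0: output 0 ✓
  U7 stuck-at-1: output 1 ✗
Consistent faults: {U4 stuck-at-0, U6 stuck-at-1, U7 stuck-at-0} — 3 in all.

3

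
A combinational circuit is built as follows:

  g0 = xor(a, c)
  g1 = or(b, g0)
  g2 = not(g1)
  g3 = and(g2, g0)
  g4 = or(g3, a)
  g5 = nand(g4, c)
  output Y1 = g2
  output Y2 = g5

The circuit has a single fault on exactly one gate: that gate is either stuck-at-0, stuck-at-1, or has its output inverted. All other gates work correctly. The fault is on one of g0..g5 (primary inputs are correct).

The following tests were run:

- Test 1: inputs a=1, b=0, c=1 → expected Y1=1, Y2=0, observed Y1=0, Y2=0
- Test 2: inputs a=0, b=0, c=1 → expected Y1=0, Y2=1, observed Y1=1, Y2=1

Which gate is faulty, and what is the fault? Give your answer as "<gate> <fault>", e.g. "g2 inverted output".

Fault-free values for test 1 (a=1, b=0, c=1): g0=0, g1=0, g2=1, g3=0, g4=1, g5=0, giving Y1=1, Y2=0. Observed Y1=0, Y2=0.
Test 1: faults giving observed Y1=0, Y2=0 are {g0 stuck-at-1, g0 inverted output, g1 stuck-at-1, g1 inverted output, g2 stuck-at-0, g2 inverted output}.
Test 2 (a=0, b=0, c=1): fault-free g0=1, g1=1, g2=0, g3=0, g4=0, g5=1 → Y1=0, Y2=1; observed Y1=1, Y2=1. Eliminates g0 stuck-at-1, g1 stuck-at-1, g1 inverted output, g2 stuck-at-0, g2 inverted output.
Only g0 inverted output is consistent with every test.

g0 inverted output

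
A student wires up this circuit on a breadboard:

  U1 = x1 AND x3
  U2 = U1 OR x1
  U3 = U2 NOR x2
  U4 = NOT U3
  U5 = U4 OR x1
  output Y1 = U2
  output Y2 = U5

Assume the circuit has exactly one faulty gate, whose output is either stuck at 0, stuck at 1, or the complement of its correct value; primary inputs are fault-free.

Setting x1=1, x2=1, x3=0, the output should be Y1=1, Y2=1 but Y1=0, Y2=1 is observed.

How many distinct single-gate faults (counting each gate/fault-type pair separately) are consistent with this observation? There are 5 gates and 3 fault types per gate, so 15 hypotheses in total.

2

Fault-free: U1=0, U2=1, U3=0, U4=1, U5=1 → Y1=1, Y2=1. Observed Y1=0, Y2=1.
  U1: none of the 3 fault types match ✗
  U2: stuck-at-0, inverted output ✓; others ✗
  U3: none of the 3 fault types match ✗
  U4: none of the 3 fault types match ✗
  U5: none of the 3 fault types match ✗
Consistent faults: {U2 stuck-at-0, U2 inverted output} — 2 in all.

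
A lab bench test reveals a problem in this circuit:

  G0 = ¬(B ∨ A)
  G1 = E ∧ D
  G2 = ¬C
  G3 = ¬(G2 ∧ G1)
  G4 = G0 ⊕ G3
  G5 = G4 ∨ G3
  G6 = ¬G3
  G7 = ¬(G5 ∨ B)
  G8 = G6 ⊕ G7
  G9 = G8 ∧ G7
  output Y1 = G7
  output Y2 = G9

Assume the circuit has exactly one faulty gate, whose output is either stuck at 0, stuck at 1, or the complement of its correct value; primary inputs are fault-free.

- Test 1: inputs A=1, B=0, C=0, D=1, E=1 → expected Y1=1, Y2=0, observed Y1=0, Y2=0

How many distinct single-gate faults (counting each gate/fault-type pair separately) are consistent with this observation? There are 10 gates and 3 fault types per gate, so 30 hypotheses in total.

Fault-free: G0=0, G1=1, G2=1, G3=0, G4=0, G5=0, G6=1, G7=1, G8=0, G9=0 → Y1=1, Y2=0. Observed Y1=0, Y2=0.
  G0: stuck-at-1, inverted output ✓; others ✗
  G1: stuck-at-0, inverted output ✓; others ✗
  G2: stuck-at-0, inverted output ✓; others ✗
  G3: stuck-at-1, inverted output ✓; others ✗
  G4: stuck-at-1, inverted output ✓; others ✗
  G5: stuck-at-1, inverted output ✓; others ✗
  G6: none of the 3 fault types match ✗
  G7: stuck-at-0, inverted output ✓; others ✗
  G8: none of the 3 fault types match ✗
  G9: none of the 3 fault types match ✗
Consistent faults: {G0 stuck-at-1, G0 inverted output, G1 stuck-at-0, G1 inverted output, G2 stuck-at-0, G2 inverted output, G3 stuck-at-1, G3 inverted output, G4 stuck-at-1, G4 inverted output, G5 stuck-at-1, G5 inverted output, G7 stuck-at-0, G7 inverted output} — 14 in all.

14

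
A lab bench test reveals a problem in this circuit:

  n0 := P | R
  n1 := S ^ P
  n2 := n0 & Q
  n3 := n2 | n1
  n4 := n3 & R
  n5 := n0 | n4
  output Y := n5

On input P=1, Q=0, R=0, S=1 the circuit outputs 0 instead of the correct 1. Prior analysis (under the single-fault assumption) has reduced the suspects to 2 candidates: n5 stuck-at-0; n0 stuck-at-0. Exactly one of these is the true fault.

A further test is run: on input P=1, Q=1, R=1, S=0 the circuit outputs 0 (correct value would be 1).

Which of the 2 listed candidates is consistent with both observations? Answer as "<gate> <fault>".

n5 stuck-at-0

Evaluate each candidate on input P=1, Q=1, R=1, S=0:
  n5 stuck-at-0: n0=1, n1=1, n2=1, n3=1, n4=1, n5=0 [stuck-at-0] → 0 — matches
  n0 stuck-at-0: n0=0 [stuck-at-0], n1=1, n2=0, n3=1, n4=1, n5=1 → 1 — eliminated
Only n5 stuck-at-0 reproduces the observed 0.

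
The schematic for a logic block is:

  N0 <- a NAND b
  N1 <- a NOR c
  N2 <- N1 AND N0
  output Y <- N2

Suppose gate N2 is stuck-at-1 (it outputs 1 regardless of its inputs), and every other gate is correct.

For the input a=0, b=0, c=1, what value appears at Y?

Propagate with N2 forced: N0=1, N1=0, N2=1 [stuck-at-1].
So Y = 1. (Without the fault it would be 0.)

1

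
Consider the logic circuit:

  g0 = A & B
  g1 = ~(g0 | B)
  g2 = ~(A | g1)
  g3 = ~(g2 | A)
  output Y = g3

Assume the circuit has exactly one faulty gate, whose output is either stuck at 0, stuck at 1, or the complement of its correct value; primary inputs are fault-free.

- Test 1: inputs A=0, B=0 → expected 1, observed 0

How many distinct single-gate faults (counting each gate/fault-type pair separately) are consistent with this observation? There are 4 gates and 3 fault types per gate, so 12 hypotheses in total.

Fault-free: g0=0, g1=1, g2=0, g3=1 → 1. Observed 0.
  g0 stuck-at-0: output 1 ✗
  g0 stuck-at-1: output 0 ✓
  g0 inverted output: output 0 ✓
  g1 stuck-at-0: output 0 ✓
  g1 stuck-at-1: output 1 ✗
  g1 inverted output: output 0 ✓
  g2 stuck-at-0: output 1 ✗
  g2 stuck-at-1: output 0 ✓
  g2 inverted output: output 0 ✓
  g3 stuck-at-0: output 0 ✓
  g3 stuck-at-1: output 1 ✗
  g3 inverted output: output 0 ✓
Consistent faults: {g0 stuck-at-1, g0 inverted output, g1 stuck-at-0, g1 inverted output, g2 stuck-at-1, g2 inverted output, g3 stuck-at-0, g3 inverted output} — 8 in all.

8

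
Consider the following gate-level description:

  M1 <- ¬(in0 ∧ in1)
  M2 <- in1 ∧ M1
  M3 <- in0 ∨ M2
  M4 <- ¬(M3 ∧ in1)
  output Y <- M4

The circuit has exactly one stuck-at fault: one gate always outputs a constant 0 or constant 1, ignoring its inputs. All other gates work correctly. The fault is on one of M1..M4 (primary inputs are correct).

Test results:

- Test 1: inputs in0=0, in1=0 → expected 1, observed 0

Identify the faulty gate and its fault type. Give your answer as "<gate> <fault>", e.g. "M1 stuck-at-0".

Fault-free values for test 1 (in0=0, in1=0): M1=1, M2=0, M3=0, M4=1, giving Y=1. Observed 0.
Test 1: faults giving observed 0 are {M4 stuck-at-0}.
Only M4 stuck-at-0 is consistent with every test.

M4 stuck-at-0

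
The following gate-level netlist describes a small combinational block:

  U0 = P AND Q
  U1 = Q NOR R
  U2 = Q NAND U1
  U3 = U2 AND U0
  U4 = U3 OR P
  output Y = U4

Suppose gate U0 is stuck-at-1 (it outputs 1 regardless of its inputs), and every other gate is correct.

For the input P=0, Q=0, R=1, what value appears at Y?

Propagate with U0 forced: U0=1 [stuck-at-1], U1=0, U2=1, U3=1, U4=1.
So Y = 1. (Without the fault it would be 0.)

1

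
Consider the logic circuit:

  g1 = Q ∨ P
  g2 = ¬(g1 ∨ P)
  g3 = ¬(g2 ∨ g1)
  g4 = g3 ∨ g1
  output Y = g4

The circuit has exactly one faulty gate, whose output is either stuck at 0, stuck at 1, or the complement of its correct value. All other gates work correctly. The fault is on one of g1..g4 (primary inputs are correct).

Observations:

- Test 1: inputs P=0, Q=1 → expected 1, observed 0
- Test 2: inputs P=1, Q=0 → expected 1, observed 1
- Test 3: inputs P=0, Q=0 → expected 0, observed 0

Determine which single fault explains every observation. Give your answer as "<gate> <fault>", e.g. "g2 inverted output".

Fault-free values for test 1 (P=0, Q=1): g1=1, g2=0, g3=0, g4=1, giving Y=1. Observed 0.
Test 1: faults giving observed 0 are {g1 stuck-at-0, g1 inverted output, g4 stuck-at-0, g4 inverted output}.
Test 2 (P=1, Q=0): fault-free g1=1, g2=0, g3=0, g4=1 → 1; observed 1. Eliminates g4 stuck-at-0, g4 inverted output.
Test 3 (P=0, Q=0): fault-free g1=0, g2=1, g3=0, g4=0 → 0; observed 0. Eliminates g1 inverted output.
Only g1 stuck-at-0 is consistent with every test.

g1 stuck-at-0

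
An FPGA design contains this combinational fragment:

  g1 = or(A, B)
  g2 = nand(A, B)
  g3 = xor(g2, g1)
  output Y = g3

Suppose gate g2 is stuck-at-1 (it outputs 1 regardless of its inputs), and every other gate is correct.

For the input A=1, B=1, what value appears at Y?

Propagate with g2 forced: g1=1, g2=1 [stuck-at-1], g3=0.
So Y = 0. (Without the fault it would be 1.)

0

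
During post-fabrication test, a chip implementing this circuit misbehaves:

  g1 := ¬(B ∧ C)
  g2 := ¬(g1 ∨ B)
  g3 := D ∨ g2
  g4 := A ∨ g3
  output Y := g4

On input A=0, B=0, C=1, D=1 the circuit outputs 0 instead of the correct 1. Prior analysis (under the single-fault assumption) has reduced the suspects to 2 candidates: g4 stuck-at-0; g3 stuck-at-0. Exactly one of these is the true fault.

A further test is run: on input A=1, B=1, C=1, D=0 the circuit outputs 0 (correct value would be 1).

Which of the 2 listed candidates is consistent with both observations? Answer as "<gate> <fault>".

Evaluate each candidate on input A=1, B=1, C=1, D=0:
  g4 stuck-at-0: g1=0, g2=0, g3=0, g4=0 [stuck-at-0] → 0 — matches
  g3 stuck-at-0: g1=0, g2=0, g3=0 [stuck-at-0], g4=1 → 1 — eliminated
Only g4 stuck-at-0 reproduces the observed 0.

g4 stuck-at-0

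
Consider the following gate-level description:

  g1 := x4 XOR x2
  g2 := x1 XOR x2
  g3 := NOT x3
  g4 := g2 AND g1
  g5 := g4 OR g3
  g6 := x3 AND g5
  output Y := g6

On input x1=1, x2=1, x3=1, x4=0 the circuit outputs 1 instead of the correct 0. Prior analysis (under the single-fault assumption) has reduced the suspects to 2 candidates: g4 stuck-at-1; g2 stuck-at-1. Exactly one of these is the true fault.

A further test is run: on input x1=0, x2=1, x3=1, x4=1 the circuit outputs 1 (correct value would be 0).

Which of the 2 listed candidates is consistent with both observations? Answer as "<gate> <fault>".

g4 stuck-at-1

Evaluate each candidate on input x1=0, x2=1, x3=1, x4=1:
  g4 stuck-at-1: g1=0, g2=1, g3=0, g4=1 [stuck-at-1], g5=1, g6=1 → 1 — matches
  g2 stuck-at-1: g1=0, g2=1 [stuck-at-1], g3=0, g4=0, g5=0, g6=0 → 0 — eliminated
Only g4 stuck-at-1 reproduces the observed 1.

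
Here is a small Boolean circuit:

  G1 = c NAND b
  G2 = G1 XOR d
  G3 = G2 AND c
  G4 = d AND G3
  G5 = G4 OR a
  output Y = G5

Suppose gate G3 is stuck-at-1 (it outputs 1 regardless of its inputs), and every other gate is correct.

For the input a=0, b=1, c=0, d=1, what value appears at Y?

1

Propagate with G3 forced: G1=1, G2=0, G3=1 [stuck-at-1], G4=1, G5=1.
So Y = 1. (Without the fault it would be 0.)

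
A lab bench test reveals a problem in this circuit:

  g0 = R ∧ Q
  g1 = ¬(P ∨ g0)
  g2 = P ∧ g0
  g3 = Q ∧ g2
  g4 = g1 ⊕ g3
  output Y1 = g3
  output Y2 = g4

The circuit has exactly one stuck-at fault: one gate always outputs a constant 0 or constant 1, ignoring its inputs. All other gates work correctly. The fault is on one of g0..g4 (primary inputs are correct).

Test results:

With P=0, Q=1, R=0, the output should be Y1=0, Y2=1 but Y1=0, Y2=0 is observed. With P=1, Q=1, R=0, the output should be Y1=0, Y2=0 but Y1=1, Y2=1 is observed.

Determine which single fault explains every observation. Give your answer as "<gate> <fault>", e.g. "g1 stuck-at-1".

Fault-free values for test 1 (P=0, Q=1, R=0): g0=0, g1=1, g2=0, g3=0, g4=1, giving Y1=0, Y2=1. Observed Y1=0, Y2=0.
Test 1: faults giving observed Y1=0, Y2=0 are {g0 stuck-at-1, g1 stuck-at-0, g4 stuck-at-0}.
Test 2 (P=1, Q=1, R=0): fault-free g0=0, g1=0, g2=0, g3=0, g4=0 → Y1=0, Y2=0; observed Y1=1, Y2=1. Eliminates g1 stuck-at-0, g4 stuck-at-0.
Only g0 stuck-at-1 is consistent with every test.

g0 stuck-at-1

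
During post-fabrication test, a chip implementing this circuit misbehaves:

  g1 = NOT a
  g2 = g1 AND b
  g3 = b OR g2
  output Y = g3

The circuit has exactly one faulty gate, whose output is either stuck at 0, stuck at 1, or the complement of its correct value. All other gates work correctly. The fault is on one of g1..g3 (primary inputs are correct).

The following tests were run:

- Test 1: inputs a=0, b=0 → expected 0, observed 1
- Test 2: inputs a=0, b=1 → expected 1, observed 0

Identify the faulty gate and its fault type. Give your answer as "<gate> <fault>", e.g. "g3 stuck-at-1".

Fault-free values for test 1 (a=0, b=0): g1=1, g2=0, g3=0, giving Y=0. Observed 1.
Test 1: faults giving observed 1 are {g2 stuck-at-1, g2 inverted output, g3 stuck-at-1, g3 inverted output}.
Test 2 (a=0, b=1): fault-free g1=1, g2=1, g3=1 → 1; observed 0. Eliminates g2 stuck-at-1, g2 inverted output, g3 stuck-at-1.
Only g3 inverted output is consistent with every test.

g3 inverted output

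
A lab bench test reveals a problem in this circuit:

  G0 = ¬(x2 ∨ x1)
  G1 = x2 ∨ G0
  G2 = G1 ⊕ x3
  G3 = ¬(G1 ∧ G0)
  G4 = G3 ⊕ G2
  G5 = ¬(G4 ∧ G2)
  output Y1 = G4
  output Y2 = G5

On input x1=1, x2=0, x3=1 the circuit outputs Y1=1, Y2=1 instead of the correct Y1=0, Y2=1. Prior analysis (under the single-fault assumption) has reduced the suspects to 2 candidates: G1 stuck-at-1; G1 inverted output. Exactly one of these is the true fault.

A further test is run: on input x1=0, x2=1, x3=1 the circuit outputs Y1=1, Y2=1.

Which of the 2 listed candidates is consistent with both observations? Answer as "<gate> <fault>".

Evaluate each candidate on input x1=0, x2=1, x3=1:
  G1 stuck-at-1: G0=0, G1=1 [stuck-at-1], G2=0, G3=1, G4=1, G5=1 → Y1=1, Y2=1 — matches
  G1 inverted output: G0=0, G1=0 [inverted output], G2=1, G3=1, G4=0, G5=1 → Y1=0, Y2=1 — eliminated
Only G1 stuck-at-1 reproduces the observed Y1=1, Y2=1.

G1 stuck-at-1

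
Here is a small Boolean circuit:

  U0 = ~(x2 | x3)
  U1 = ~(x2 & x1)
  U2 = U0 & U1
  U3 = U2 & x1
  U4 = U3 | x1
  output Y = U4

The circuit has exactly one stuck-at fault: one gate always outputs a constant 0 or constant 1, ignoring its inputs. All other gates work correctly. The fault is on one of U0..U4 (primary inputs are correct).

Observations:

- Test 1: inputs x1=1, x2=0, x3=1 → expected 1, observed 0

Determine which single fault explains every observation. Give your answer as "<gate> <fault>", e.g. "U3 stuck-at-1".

Fault-free values for test 1 (x1=1, x2=0, x3=1): U0=0, U1=1, U2=0, U3=0, U4=1, giving Y=1. Observed 0.
Test 1: faults giving observed 0 are {U4 stuck-at-0}.
Only U4 stuck-at-0 is consistent with every test.

U4 stuck-at-0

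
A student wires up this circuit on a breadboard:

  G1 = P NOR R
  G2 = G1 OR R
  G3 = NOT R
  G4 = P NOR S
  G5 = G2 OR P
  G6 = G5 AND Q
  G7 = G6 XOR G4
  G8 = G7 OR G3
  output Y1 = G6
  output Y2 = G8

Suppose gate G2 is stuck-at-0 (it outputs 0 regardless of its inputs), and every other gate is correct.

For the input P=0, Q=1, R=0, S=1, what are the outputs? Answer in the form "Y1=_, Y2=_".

Y1=0, Y2=1

Propagate with G2 forced: G1=1, G2=0 [stuck-at-0], G3=1, G4=0, G5=0, G6=0, G7=0, G8=1.
So the outputs are Y1=0, Y2=1. (Without the fault they would be Y1=1, Y2=1.)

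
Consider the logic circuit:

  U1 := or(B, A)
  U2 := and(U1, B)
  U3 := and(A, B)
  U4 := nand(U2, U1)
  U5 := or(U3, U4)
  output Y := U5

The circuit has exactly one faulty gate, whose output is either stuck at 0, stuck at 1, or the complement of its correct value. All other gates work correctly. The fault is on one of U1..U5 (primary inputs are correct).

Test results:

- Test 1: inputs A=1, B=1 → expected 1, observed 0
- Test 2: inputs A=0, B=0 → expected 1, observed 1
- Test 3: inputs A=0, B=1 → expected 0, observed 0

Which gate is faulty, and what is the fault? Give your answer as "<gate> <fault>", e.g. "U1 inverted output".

Fault-free values for test 1 (A=1, B=1): U1=1, U2=1, U3=1, U4=0, U5=1, giving Y=1. Observed 0.
Test 1: faults giving observed 0 are {U3 stuck-at-0, U3 inverted output, U5 stuck-at-0, U5 inverted output}.
Test 2 (A=0, B=0): fault-free U1=0, U2=0, U3=0, U4=1, U5=1 → 1; observed 1. Eliminates U5 stuck-at-0, U5 inverted output.
Test 3 (A=0, B=1): fault-free U1=1, U2=1, U3=0, U4=0, U5=0 → 0; observed 0. Eliminates U3 inverted output.
Only U3 stuck-at-0 is consistent with every test.

U3 stuck-at-0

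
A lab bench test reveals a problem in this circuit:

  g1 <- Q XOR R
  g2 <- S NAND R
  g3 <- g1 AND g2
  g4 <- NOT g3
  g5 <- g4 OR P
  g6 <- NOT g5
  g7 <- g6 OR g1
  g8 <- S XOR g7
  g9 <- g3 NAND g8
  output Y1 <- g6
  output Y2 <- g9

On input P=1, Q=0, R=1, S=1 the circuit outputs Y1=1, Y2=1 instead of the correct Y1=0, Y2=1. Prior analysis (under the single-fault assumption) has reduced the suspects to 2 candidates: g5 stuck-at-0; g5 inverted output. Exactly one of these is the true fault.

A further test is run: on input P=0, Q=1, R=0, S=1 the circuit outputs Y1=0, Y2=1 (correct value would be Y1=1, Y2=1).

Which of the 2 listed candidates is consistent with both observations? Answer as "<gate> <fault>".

g5 inverted output

Evaluate each candidate on input P=0, Q=1, R=0, S=1:
  g5 stuck-at-0: g1=1, g2=1, g3=1, g4=0, g5=0 [stuck-at-0], g6=1, g7=1, g8=0, g9=1 → Y1=1, Y2=1 — eliminated
  g5 inverted output: g1=1, g2=1, g3=1, g4=0, g5=1 [inverted output], g6=0, g7=1, g8=0, g9=1 → Y1=0, Y2=1 — matches
Only g5 inverted output reproduces the observed Y1=0, Y2=1.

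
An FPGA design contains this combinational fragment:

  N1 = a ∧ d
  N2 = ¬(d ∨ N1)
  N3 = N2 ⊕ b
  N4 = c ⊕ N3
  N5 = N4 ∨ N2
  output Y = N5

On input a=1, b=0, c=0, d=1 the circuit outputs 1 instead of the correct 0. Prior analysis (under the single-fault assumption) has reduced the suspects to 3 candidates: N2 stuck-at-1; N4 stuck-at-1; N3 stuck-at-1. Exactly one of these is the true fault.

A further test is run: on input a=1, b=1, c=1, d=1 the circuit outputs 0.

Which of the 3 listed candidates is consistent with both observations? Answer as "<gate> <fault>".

Evaluate each candidate on input a=1, b=1, c=1, d=1:
  N2 stuck-at-1: N1=1, N2=1 [stuck-at-1], N3=0, N4=1, N5=1 → 1 — eliminated
  N4 stuck-at-1: N1=1, N2=0, N3=1, N4=1 [stuck-at-1], N5=1 → 1 — eliminated
  N3 stuck-at-1: N1=1, N2=0, N3=1 [stuck-at-1], N4=0, N5=0 → 0 — matches
Only N3 stuck-at-1 reproduces the observed 0.

N3 stuck-at-1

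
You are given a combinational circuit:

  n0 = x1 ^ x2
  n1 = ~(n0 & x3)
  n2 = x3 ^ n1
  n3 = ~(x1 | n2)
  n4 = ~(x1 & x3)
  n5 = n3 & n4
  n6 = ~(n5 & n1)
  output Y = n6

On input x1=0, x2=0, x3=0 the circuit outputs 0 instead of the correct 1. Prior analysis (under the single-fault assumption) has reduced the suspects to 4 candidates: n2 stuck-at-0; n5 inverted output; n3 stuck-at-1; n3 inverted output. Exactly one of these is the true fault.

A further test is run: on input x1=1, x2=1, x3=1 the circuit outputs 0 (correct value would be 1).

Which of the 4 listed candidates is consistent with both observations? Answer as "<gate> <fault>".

n5 inverted output

Evaluate each candidate on input x1=1, x2=1, x3=1:
  n2 stuck-at-0: n0=0, n1=1, n2=0 [stuck-at-0], n3=0, n4=0, n5=0, n6=1 → 1 — eliminated
  n5 inverted output: n0=0, n1=1, n2=0, n3=0, n4=0, n5=1 [inverted output], n6=0 → 0 — matches
  n3 stuck-at-1: n0=0, n1=1, n2=0, n3=1 [stuck-at-1], n4=0, n5=0, n6=1 → 1 — eliminated
  n3 inverted output: n0=0, n1=1, n2=0, n3=1 [inverted output], n4=0, n5=0, n6=1 → 1 — eliminated
Only n5 inverted output reproduces the observed 0.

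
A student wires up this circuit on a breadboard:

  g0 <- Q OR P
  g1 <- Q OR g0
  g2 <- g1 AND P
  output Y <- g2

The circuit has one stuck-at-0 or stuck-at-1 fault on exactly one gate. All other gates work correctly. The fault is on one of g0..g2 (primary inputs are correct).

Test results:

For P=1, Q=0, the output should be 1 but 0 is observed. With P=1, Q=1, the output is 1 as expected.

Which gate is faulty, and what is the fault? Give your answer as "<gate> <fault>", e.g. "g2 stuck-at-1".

Fault-free values for test 1 (P=1, Q=0): g0=1, g1=1, g2=1, giving Y=1. Observed 0.
Test 1: faults giving observed 0 are {g0 stuck-at-0, g1 stuck-at-0, g2 stuck-at-0}.
Test 2 (P=1, Q=1): fault-free g0=1, g1=1, g2=1 → 1; observed 1. Eliminates g1 stuck-at-0, g2 stuck-at-0.
Only g0 stuck-at-0 is consistent with every test.

g0 stuck-at-0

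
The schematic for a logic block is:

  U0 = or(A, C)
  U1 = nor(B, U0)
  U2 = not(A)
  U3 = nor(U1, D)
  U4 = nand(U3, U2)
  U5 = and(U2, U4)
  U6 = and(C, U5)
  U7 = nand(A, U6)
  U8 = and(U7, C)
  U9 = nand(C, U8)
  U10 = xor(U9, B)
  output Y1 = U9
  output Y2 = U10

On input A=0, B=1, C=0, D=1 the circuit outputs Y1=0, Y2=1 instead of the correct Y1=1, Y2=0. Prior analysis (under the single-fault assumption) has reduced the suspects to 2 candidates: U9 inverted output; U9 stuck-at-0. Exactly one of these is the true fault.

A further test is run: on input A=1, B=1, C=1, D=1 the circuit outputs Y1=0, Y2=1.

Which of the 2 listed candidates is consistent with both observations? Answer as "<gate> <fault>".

U9 stuck-at-0

Evaluate each candidate on input A=1, B=1, C=1, D=1:
  U9 inverted output: U0=1, U1=0, U2=0, U3=0, U4=1, U5=0, U6=0, U7=1, U8=1, U9=1 [inverted output], U10=0 → Y1=1, Y2=0 — eliminated
  U9 stuck-at-0: U0=1, U1=0, U2=0, U3=0, U4=1, U5=0, U6=0, U7=1, U8=1, U9=0 [stuck-at-0], U10=1 → Y1=0, Y2=1 — matches
Only U9 stuck-at-0 reproduces the observed Y1=0, Y2=1.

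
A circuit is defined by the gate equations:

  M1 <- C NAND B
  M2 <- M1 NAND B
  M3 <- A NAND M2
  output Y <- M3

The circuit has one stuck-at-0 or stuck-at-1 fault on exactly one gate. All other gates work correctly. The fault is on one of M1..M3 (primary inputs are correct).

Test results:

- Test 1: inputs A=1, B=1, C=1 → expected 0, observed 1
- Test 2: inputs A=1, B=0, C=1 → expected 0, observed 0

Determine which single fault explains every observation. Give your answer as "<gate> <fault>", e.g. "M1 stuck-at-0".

Fault-free values for test 1 (A=1, B=1, C=1): M1=0, M2=1, M3=0, giving Y=0. Observed 1.
Test 1: faults giving observed 1 are {M1 stuck-at-1, M2 stuck-at-0, M3 stuck-at-1}.
Test 2 (A=1, B=0, C=1): fault-free M1=1, M2=1, M3=0 → 0; observed 0. Eliminates M2 stuck-at-0, M3 stuck-at-1.
Only M1 stuck-at-1 is consistent with every test.

M1 stuck-at-1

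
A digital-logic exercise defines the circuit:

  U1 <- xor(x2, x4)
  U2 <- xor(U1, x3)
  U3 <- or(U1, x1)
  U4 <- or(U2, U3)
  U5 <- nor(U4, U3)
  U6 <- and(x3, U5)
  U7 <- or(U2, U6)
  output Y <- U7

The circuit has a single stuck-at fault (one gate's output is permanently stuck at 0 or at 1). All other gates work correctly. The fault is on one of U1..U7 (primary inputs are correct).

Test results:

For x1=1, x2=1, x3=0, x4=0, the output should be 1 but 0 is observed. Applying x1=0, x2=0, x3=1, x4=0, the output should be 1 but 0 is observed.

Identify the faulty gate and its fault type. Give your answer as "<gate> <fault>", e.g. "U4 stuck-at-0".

U7 stuck-at-0

Fault-free values for test 1 (x1=1, x2=1, x3=0, x4=0): U1=1, U2=1, U3=1, U4=1, U5=0, U6=0, U7=1, giving Y=1. Observed 0.
Test 1: faults giving observed 0 are {U1 stuck-at-0, U2 stuck-at-0, U7 stuck-at-0}.
Test 2 (x1=0, x2=0, x3=1, x4=0): fault-free U1=0, U2=1, U3=0, U4=1, U5=0, U6=0, U7=1 → 1; observed 0. Eliminates U1 stuck-at-0, U2 stuck-at-0.
Only U7 stuck-at-0 is consistent with every test.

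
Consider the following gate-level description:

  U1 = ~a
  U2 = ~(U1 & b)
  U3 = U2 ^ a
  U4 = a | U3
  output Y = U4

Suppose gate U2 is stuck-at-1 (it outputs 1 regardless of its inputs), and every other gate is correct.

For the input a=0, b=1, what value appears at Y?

1

Propagate with U2 forced: U1=1, U2=1 [stuck-at-1], U3=1, U4=1.
So Y = 1. (Without the fault it would be 0.)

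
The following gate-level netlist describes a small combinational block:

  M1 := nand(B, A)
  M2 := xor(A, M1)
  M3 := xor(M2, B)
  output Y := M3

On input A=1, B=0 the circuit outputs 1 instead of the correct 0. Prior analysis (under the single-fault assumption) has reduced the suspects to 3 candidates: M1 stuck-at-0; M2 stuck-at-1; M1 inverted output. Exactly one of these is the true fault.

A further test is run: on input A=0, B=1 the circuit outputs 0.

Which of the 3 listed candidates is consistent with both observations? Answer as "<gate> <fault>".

M2 stuck-at-1

Evaluate each candidate on input A=0, B=1:
  M1 stuck-at-0: M1=0 [stuck-at-0], M2=0, M3=1 → 1 — eliminated
  M2 stuck-at-1: M1=1, M2=1 [stuck-at-1], M3=0 → 0 — matches
  M1 inverted output: M1=0 [inverted output], M2=0, M3=1 → 1 — eliminated
Only M2 stuck-at-1 reproduces the observed 0.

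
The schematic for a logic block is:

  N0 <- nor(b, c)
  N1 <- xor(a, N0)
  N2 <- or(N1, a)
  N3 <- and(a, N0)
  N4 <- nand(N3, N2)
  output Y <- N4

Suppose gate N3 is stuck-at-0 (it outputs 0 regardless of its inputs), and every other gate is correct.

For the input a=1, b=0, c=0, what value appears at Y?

1

Propagate with N3 forced: N0=1, N1=0, N2=1, N3=0 [stuck-at-0], N4=1.
So Y = 1. (Without the fault it would be 0.)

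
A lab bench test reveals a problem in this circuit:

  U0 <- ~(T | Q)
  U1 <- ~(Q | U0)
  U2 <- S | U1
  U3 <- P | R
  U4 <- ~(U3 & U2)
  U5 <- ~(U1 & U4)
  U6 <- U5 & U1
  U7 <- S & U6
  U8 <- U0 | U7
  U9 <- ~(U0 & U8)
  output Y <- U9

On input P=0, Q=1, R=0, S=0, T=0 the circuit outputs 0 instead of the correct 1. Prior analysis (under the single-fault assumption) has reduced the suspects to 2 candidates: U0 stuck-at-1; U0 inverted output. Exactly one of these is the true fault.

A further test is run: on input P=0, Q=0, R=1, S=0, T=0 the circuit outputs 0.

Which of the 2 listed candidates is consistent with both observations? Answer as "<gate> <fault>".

Evaluate each candidate on input P=0, Q=0, R=1, S=0, T=0:
  U0 stuck-at-1: U0=1 [stuck-at-1], U1=0, U2=0, U3=1, U4=1, U5=1, U6=0, U7=0, U8=1, U9=0 → 0 — matches
  U0 inverted output: U0=0 [inverted output], U1=1, U2=1, U3=1, U4=0, U5=1, U6=1, U7=0, U8=0, U9=1 → 1 — eliminated
Only U0 stuck-at-1 reproduces the observed 0.

U0 stuck-at-1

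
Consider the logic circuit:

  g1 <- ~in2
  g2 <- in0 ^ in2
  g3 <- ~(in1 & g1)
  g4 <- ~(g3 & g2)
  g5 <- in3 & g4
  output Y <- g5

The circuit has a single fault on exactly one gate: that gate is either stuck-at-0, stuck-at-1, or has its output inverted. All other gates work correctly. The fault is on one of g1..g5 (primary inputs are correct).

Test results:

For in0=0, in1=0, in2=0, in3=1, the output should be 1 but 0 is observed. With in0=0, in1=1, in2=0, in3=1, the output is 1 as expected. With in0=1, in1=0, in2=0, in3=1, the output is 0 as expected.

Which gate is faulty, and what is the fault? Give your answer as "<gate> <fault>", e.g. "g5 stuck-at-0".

Fault-free values for test 1 (in0=0, in1=0, in2=0, in3=1): g1=1, g2=0, g3=1, g4=1, g5=1, giving Y=1. Observed 0.
Test 1: faults giving observed 0 are {g2 stuck-at-1, g2 inverted output, g4 stuck-at-0, g4 inverted output, g5 stuck-at-0, g5 inverted output}.
Test 2 (in0=0, in1=1, in2=0, in3=1): fault-free g1=1, g2=0, g3=0, g4=1, g5=1 → 1; observed 1. Eliminates g4 stuck-at-0, g4 inverted output, g5 stuck-at-0, g5 inverted output.
Test 3 (in0=1, in1=0, in2=0, in3=1): fault-free g1=1, g2=1, g3=1, g4=0, g5=0 → 0; observed 0. Eliminates g2 inverted output.
Only g2 stuck-at-1 is consistent with every test.

g2 stuck-at-1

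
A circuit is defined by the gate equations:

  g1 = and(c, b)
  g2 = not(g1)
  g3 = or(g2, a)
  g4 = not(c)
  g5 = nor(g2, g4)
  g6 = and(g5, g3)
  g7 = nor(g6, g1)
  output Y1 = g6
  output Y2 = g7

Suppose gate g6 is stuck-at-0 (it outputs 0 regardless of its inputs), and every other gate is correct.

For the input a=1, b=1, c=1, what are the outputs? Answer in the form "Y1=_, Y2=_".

Propagate with g6 forced: g1=1, g2=0, g3=1, g4=0, g5=1, g6=0 [stuck-at-0], g7=0.
So the outputs are Y1=0, Y2=0. (Without the fault they would be Y1=1, Y2=0.)

Y1=0, Y2=0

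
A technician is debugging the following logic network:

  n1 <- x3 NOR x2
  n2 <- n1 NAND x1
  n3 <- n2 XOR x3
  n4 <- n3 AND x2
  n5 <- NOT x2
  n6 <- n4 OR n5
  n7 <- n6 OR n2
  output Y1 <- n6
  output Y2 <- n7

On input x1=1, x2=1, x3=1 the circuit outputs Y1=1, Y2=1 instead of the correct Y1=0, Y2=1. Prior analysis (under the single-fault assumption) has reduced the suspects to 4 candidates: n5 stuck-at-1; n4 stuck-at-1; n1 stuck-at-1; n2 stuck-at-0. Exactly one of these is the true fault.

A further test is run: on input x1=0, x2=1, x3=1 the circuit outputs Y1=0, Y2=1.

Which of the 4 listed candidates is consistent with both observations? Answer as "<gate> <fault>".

n1 stuck-at-1

Evaluate each candidate on input x1=0, x2=1, x3=1:
  n5 stuck-at-1: n1=0, n2=1, n3=0, n4=0, n5=1 [stuck-at-1], n6=1, n7=1 → Y1=1, Y2=1 — eliminated
  n4 stuck-at-1: n1=0, n2=1, n3=0, n4=1 [stuck-at-1], n5=0, n6=1, n7=1 → Y1=1, Y2=1 — eliminated
  n1 stuck-at-1: n1=1 [stuck-at-1], n2=1, n3=0, n4=0, n5=0, n6=0, n7=1 → Y1=0, Y2=1 — matches
  n2 stuck-at-0: n1=0, n2=0 [stuck-at-0], n3=1, n4=1, n5=0, n6=1, n7=1 → Y1=1, Y2=1 — eliminated
Only n1 stuck-at-1 reproduces the observed Y1=0, Y2=1.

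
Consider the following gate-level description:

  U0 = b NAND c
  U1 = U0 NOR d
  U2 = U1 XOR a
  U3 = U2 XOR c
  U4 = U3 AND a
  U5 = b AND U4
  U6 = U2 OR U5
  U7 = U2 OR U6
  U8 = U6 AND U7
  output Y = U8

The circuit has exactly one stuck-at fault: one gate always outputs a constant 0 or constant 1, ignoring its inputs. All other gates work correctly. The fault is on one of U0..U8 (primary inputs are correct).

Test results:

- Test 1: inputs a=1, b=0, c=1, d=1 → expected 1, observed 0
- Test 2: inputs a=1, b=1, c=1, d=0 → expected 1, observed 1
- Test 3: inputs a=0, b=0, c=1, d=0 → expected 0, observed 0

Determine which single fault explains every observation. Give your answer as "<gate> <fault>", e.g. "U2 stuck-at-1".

U2 stuck-at-0

Fault-free values for test 1 (a=1, b=0, c=1, d=1): U0=1, U1=0, U2=1, U3=0, U4=0, U5=0, U6=1, U7=1, U8=1, giving Y=1. Observed 0.
Test 1: faults giving observed 0 are {U1 stuck-at-1, U2 stuck-at-0, U6 stuck-at-0, U7 stuck-at-0, U8 stuck-at-0}.
Test 2 (a=1, b=1, c=1, d=0): fault-free U0=0, U1=1, U2=0, U3=1, U4=1, U5=1, U6=1, U7=1, U8=1 → 1; observed 1. Eliminates U6 stuck-at-0, U7 stuck-at-0, U8 stuck-at-0.
Test 3 (a=0, b=0, c=1, d=0): fault-free U0=1, U1=0, U2=0, U3=1, U4=0, U5=0, U6=0, U7=0, U8=0 → 0; observed 0. Eliminates U1 stuck-at-1.
Only U2 stuck-at-0 is consistent with every test.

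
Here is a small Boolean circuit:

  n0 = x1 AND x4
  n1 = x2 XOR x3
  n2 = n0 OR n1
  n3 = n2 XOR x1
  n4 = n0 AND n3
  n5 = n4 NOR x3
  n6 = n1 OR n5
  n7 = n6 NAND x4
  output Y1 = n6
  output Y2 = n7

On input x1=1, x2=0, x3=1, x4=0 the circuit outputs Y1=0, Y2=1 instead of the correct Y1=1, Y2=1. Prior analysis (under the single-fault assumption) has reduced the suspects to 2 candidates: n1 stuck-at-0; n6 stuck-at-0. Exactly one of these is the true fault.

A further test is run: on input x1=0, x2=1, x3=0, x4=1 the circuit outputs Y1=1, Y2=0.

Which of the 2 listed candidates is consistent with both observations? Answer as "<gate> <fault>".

Evaluate each candidate on input x1=0, x2=1, x3=0, x4=1:
  n1 stuck-at-0: n0=0, n1=0 [stuck-at-0], n2=0, n3=0, n4=0, n5=1, n6=1, n7=0 → Y1=1, Y2=0 — matches
  n6 stuck-at-0: n0=0, n1=1, n2=1, n3=1, n4=0, n5=1, n6=0 [stuck-at-0], n7=1 → Y1=0, Y2=1 — eliminated
Only n1 stuck-at-0 reproduces the observed Y1=1, Y2=0.

n1 stuck-at-0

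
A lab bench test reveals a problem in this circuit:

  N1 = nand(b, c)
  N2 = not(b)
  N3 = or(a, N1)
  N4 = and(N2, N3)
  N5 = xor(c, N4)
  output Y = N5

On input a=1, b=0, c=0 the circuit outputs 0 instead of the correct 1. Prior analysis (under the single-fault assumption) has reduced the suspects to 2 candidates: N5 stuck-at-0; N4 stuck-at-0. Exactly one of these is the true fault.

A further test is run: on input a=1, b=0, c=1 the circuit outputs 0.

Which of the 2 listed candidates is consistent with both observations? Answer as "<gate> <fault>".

Evaluate each candidate on input a=1, b=0, c=1:
  N5 stuck-at-0: N1=1, N2=1, N3=1, N4=1, N5=0 [stuck-at-0] → 0 — matches
  N4 stuck-at-0: N1=1, N2=1, N3=1, N4=0 [stuck-at-0], N5=1 → 1 — eliminated
Only N5 stuck-at-0 reproduces the observed 0.

N5 stuck-at-0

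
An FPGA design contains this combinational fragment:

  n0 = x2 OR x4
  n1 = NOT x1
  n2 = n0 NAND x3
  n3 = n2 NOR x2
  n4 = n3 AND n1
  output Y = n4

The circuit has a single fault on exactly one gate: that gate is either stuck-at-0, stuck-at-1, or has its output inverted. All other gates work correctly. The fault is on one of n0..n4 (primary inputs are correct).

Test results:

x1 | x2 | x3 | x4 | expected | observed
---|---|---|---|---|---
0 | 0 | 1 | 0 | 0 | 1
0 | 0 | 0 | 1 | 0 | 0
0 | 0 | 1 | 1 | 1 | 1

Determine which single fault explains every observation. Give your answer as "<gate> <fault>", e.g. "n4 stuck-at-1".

n0 stuck-at-1

Fault-free values for test 1 (x1=0, x2=0, x3=1, x4=0): n0=0, n1=1, n2=1, n3=0, n4=0, giving Y=0. Observed 1.
Test 1: faults giving observed 1 are {n0 stuck-at-1, n0 inverted output, n2 stuck-at-0, n2 inverted output, n3 stuck-at-1, n3 inverted output, n4 stuck-at-1, n4 inverted output}.
Test 2 (x1=0, x2=0, x3=0, x4=1): fault-free n0=1, n1=1, n2=1, n3=0, n4=0 → 0; observed 0. Eliminates n2 stuck-at-0, n2 inverted output, n3 stuck-at-1, n3 inverted output, n4 stuck-at-1, n4 inverted output.
Test 3 (x1=0, x2=0, x3=1, x4=1): fault-free n0=1, n1=1, n2=0, n3=1, n4=1 → 1; observed 1. Eliminates n0 inverted output.
Only n0 stuck-at-1 is consistent with every test.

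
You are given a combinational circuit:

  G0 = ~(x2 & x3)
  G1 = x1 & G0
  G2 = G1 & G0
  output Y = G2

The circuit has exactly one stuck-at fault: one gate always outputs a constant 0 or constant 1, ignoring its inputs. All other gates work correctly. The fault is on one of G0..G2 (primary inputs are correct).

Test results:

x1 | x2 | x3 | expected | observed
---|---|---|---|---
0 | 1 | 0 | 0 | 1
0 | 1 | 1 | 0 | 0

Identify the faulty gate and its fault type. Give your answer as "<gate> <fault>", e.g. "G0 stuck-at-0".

Fault-free values for test 1 (x1=0, x2=1, x3=0): G0=1, G1=0, G2=0, giving Y=0. Observed 1.
Test 1: faults giving observed 1 are {G1 stuck-at-1, G2 stuck-at-1}.
Test 2 (x1=0, x2=1, x3=1): fault-free G0=0, G1=0, G2=0 → 0; observed 0. Eliminates G2 stuck-at-1.
Only G1 stuck-at-1 is consistent with every test.

G1 stuck-at-1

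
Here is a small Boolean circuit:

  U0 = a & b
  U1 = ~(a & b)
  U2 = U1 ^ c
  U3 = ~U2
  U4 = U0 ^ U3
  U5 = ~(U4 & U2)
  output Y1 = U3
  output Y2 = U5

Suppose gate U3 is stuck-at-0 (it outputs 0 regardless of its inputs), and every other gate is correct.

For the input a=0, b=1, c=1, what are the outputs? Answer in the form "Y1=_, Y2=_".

Y1=0, Y2=1

Propagate with U3 forced: U0=0, U1=1, U2=0, U3=0 [stuck-at-0], U4=0, U5=1.
So the outputs are Y1=0, Y2=1. (Without the fault they would be Y1=1, Y2=1.)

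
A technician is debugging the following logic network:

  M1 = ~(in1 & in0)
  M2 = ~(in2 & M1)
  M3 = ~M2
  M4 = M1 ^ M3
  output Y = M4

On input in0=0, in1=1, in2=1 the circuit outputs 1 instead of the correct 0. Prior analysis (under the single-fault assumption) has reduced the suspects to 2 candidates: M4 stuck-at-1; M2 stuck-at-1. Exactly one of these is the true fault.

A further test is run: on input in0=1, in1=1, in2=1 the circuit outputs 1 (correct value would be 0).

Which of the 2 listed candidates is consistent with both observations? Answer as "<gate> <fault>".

Evaluate each candidate on input in0=1, in1=1, in2=1:
  M4 stuck-at-1: M1=0, M2=1, M3=0, M4=1 [stuck-at-1] → 1 — matches
  M2 stuck-at-1: M1=0, M2=1 [stuck-at-1], M3=0, M4=0 → 0 — eliminated
Only M4 stuck-at-1 reproduces the observed 1.

M4 stuck-at-1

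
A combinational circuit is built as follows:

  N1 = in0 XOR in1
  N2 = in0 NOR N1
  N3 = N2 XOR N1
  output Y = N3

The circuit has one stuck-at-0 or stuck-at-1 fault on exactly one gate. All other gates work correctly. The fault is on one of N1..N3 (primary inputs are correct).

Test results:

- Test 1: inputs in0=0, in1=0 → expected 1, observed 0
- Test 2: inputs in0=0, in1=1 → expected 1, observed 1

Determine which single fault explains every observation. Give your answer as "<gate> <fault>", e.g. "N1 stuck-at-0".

N2 stuck-at-0

Fault-free values for test 1 (in0=0, in1=0): N1=0, N2=1, N3=1, giving Y=1. Observed 0.
Test 1: faults giving observed 0 are {N2 stuck-at-0, N3 stuck-at-0}.
Test 2 (in0=0, in1=1): fault-free N1=1, N2=0, N3=1 → 1; observed 1. Eliminates N3 stuck-at-0.
Only N2 stuck-at-0 is consistent with every test.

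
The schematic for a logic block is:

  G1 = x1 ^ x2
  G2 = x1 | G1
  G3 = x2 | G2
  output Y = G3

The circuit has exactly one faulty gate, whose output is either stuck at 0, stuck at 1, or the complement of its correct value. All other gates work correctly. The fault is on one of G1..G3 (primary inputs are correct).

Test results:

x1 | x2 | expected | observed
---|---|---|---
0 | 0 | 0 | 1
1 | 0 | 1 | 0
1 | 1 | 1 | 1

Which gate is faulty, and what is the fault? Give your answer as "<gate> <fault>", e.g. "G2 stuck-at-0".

Fault-free values for test 1 (x1=0, x2=0): G1=0, G2=0, G3=0, giving Y=0. Observed 1.
Test 1: faults giving observed 1 are {G1 stuck-at-1, G1 inverted output, G2 stuck-at-1, G2 inverted output, G3 stuck-at-1, G3 inverted output}.
Test 2 (x1=1, x2=0): fault-free G1=1, G2=1, G3=1 → 1; observed 0. Eliminates G1 stuck-at-1, G1 inverted output, G2 stuck-at-1, G3 stuck-at-1.
Test 3 (x1=1, x2=1): fault-free G1=0, G2=1, G3=1 → 1; observed 1. Eliminates G3 inverted output.
Only G2 inverted output is consistent with every test.

G2 inverted output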